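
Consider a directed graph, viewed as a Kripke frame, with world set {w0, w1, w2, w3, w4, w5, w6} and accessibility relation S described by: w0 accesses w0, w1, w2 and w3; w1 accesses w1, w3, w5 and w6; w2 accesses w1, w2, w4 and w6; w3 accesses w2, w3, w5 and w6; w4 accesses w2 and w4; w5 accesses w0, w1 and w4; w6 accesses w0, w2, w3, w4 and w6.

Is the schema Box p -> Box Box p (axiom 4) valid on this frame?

By correspondence theory, 4 is valid on a frame iff S is transitive.
Transitive: no — w0 S w1 and w1 S w5, but not w0 S w5.

No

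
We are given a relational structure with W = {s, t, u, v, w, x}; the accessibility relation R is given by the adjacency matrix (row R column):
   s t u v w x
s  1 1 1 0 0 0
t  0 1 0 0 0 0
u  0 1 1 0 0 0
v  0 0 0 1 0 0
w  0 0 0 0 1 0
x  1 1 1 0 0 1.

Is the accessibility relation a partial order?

Yes

Reflexive: yes — every world is R-related to itself.
Transitive: yes — every two-step R-path is closed by a direct edge.
Antisymmetric: yes — no distinct pair is related both ways.
So R is a partial order.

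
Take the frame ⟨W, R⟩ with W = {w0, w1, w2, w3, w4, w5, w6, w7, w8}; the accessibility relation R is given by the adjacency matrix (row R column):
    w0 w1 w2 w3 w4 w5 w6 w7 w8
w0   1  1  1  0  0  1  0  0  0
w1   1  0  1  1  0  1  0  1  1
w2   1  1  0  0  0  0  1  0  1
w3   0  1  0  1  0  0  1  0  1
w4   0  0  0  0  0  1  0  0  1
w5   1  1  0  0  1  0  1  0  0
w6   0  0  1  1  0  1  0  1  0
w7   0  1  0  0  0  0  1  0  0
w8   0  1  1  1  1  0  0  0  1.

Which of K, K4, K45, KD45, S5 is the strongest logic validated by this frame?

Transitive (axiom 4): no — w0 R w1 and w1 R w3, but not w0 R w3.
Euclidean (axiom 5): no — w0 R w2 and w0 R w5, but not w2 R w5.
Serial (axiom D): yes — every world has a successor (e.g. w0 R w0).
Reflexive (axiom T): no — w1 is not related to itself.
So F validates K; K4 would additionally require R to be transitive. The strongest is K.

K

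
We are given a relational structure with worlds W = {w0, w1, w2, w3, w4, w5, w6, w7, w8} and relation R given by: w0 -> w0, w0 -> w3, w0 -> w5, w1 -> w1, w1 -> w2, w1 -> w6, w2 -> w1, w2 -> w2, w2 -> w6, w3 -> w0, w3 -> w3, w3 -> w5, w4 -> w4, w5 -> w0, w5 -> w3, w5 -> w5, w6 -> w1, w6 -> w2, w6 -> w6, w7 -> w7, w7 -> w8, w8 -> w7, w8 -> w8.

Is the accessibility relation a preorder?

Yes

Reflexive: yes — every world is R-related to itself.
Transitive: yes — every two-step R-path is closed by a direct edge.
So R is a preorder.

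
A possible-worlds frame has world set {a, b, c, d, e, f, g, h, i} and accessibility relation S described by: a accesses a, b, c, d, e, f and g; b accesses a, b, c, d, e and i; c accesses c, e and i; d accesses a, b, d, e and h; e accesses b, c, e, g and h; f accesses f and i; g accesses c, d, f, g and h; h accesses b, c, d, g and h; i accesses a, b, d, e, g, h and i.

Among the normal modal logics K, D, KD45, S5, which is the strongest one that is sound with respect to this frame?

D

Serial (axiom D): yes — every world has a successor (e.g. a S a).
Euclidean (axiom 5): no — a S b and a S f, but not b S f.
Transitive (axiom 4): no — a S b and b S i, but not a S i.
Reflexive (axiom T): yes — every world is S-related to itself.
So F validates K, D; KD45 would additionally require S to be Euclidean and transitive. The strongest is D.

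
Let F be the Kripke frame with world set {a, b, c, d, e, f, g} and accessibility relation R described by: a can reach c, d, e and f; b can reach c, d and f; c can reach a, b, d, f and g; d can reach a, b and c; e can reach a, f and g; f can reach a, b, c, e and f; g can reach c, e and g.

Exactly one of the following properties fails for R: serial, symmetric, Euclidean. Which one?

Euclidean

Serial: yes — every world has a successor (e.g. a R c).
Symmetric: yes — every pair in R has its reverse in R.
Euclidean: no — a R c and a R e, but not c R e.
Only Euclidean fails.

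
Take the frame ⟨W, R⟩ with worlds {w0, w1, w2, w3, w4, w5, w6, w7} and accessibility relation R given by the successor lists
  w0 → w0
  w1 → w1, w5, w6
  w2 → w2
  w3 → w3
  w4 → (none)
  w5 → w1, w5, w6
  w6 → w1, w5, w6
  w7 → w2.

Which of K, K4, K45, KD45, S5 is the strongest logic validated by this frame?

K45

Transitive (axiom 4): yes — every two-step R-path is closed by a direct edge.
Euclidean (axiom 5): yes — any two successors of a common world are R-related.
Serial (axiom D): no — w4 has no R-successor.
Reflexive (axiom T): no — w4 is not related to itself.
So F validates K, K4, K45; KD45 would additionally require R to be serial. The strongest is K45.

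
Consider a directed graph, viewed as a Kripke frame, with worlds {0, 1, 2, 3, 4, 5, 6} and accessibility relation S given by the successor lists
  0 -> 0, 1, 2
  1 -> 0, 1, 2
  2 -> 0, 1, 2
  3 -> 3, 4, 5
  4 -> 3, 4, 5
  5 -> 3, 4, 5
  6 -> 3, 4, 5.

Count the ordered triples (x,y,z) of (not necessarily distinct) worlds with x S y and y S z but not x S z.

0

S is transitive; there are no such tuples.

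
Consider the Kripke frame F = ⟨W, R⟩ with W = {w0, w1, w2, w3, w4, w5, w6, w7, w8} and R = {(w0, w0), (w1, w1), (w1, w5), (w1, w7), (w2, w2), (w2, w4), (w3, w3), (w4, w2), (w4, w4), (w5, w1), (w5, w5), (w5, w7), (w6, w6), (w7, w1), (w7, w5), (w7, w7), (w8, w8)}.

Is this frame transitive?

Transitive: yes — every two-step R-path is closed by a direct edge.

Yes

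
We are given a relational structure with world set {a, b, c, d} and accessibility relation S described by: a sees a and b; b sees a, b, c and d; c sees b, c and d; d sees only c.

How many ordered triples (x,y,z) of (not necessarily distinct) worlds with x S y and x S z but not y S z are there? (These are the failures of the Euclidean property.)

Enumerating: (b,a,c), (b,a,d), (b,c,a), (b,d,a), (b,d,b), (b,d,d), (c,d,b), (c,d,d).

8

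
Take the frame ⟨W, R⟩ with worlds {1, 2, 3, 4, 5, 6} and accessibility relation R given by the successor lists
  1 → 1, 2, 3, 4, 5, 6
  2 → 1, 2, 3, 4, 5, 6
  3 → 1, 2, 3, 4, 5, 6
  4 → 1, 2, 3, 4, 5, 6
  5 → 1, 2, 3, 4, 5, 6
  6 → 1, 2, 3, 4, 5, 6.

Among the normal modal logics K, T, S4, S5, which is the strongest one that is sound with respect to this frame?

Reflexive (axiom T): yes — every world is R-related to itself.
Transitive (axiom 4): yes — every two-step R-path is closed by a direct edge.
Euclidean (axiom 5): yes — any two successors of a common world are R-related.
So F validates K, T, S4, S5. The strongest is S5.

S5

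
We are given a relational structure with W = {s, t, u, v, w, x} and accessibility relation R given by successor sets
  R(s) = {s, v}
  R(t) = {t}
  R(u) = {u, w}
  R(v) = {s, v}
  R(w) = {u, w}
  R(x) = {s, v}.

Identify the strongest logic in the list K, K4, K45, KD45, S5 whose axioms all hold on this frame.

Transitive (axiom 4): yes — every two-step R-path is closed by a direct edge.
Euclidean (axiom 5): yes — any two successors of a common world are R-related.
Serial (axiom D): yes — every world has a successor (e.g. s R s).
Reflexive (axiom T): no — x is not related to itself.
So F validates K, K4, K45, KD45; S5 would additionally require R to be reflexive. The strongest is KD45.

KD45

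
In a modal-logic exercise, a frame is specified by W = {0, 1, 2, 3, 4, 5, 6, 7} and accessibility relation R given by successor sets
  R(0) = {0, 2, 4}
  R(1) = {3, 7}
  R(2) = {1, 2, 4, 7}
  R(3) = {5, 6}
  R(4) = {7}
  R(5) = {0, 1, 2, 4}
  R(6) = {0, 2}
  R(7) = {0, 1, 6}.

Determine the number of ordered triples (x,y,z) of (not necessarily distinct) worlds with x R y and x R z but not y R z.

40

Enumerating: (0,2,0), (0,4,0), (0,4,2), (0,4,4), (1,3,3), (1,3,7), (1,7,3), (1,7,7), (2,1,1), (2,1,2), (2,1,4), (2,4,1), … and 28 more.
Total: 40.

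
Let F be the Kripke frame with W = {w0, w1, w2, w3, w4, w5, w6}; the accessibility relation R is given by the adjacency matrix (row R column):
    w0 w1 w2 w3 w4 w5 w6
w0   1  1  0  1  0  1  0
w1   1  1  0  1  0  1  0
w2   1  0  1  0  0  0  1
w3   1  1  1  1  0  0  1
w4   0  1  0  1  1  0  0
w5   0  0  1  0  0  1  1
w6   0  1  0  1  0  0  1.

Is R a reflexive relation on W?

Reflexive: yes — every world is R-related to itself.

Yes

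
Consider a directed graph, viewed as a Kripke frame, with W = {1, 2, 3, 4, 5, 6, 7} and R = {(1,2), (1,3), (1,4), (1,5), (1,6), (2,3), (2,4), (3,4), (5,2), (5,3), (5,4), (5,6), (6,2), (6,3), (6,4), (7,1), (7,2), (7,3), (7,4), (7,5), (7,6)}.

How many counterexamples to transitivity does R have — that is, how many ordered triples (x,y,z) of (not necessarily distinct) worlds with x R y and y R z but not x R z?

0

R is transitive; there are no such tuples.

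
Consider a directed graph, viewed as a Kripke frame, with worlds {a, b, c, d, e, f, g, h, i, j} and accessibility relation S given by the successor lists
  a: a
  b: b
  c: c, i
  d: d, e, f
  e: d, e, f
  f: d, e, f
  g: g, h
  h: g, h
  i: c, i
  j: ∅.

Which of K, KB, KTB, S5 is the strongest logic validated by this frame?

KB

Symmetric (axiom B): yes — every pair in S has its reverse in S.
Reflexive (axiom T): no — j is not related to itself.
Euclidean (axiom 5): yes — any two successors of a common world are S-related.
So F validates K, KB; KTB would additionally require S to be reflexive. The strongest is KB.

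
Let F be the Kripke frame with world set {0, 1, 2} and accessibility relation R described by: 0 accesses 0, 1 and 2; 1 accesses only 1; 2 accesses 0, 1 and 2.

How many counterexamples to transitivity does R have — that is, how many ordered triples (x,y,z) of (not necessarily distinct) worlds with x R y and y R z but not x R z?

R is transitive; there are no such tuples.

0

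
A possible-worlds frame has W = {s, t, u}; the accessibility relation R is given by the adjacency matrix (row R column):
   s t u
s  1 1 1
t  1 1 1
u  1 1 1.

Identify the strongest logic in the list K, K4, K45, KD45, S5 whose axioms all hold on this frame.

S5

Transitive (axiom 4): yes — every two-step R-path is closed by a direct edge.
Euclidean (axiom 5): yes — any two successors of a common world are R-related.
Serial (axiom D): yes — every world has a successor (e.g. s R s).
Reflexive (axiom T): yes — every world is R-related to itself.
So F validates K, K4, K45, KD45, S5. The strongest is S5.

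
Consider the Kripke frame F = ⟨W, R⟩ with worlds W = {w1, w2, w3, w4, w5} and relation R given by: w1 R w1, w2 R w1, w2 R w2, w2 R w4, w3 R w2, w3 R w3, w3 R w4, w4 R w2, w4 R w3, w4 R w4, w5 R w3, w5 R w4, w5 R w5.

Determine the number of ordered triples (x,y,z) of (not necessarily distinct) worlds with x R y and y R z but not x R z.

5

Enumerating: (w2,w4,w3), (w3,w2,w1), (w4,w2,w1), (w5,w3,w2), (w5,w4,w2).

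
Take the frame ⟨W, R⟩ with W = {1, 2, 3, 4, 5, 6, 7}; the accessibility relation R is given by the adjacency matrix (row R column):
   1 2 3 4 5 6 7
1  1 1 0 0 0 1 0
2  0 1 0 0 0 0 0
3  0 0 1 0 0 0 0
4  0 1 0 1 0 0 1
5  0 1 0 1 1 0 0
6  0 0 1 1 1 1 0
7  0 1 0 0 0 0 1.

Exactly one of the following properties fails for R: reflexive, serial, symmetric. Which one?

Reflexive: yes — every world is R-related to itself.
Serial: yes — every world has a successor (e.g. 1 R 1).
Symmetric: no — 1 R 2 but not 2 R 1.
Only symmetric fails.

symmetric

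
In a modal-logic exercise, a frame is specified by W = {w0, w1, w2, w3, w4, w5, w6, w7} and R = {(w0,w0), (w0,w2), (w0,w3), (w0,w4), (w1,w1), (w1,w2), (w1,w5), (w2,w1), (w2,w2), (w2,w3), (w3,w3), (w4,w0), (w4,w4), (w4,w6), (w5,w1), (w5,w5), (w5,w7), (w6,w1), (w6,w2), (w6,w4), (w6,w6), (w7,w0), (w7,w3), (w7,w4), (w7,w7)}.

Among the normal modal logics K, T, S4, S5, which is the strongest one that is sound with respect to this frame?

T

Reflexive (axiom T): yes — every world is R-related to itself.
Transitive (axiom 4): no — w0 R w2 and w2 R w1, but not w0 R w1.
Euclidean (axiom 5): no — w0 R w2 and w0 R w4, but not w2 R w4.
So F validates K, T; S4 would additionally require R to be transitive. The strongest is T.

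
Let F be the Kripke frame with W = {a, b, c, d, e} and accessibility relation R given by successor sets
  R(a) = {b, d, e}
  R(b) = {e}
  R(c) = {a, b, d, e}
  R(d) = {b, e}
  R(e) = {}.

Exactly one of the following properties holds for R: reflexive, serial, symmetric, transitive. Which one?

Reflexive: no — a is not related to itself.
Serial: no — e has no R-successor.
Symmetric: no — a R b but not b R a.
Transitive: yes — every two-step R-path is closed by a direct edge.
Only transitive holds.

transitive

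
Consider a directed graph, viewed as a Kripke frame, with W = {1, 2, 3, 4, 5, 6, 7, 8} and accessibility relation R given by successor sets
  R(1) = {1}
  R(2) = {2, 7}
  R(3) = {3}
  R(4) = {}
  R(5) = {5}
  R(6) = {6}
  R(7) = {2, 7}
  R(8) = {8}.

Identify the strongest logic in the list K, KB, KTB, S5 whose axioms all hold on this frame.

Symmetric (axiom B): yes — every pair in R has its reverse in R.
Reflexive (axiom T): no — 4 is not related to itself.
Euclidean (axiom 5): yes — any two successors of a common world are R-related.
So F validates K, KB; KTB would additionally require R to be reflexive. The strongest is KB.

KB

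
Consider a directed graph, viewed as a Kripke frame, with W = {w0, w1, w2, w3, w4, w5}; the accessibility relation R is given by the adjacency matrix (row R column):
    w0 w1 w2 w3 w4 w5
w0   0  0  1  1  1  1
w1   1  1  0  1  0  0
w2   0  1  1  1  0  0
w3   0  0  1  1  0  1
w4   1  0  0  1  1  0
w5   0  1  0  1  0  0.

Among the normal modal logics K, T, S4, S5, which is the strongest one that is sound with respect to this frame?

K

Reflexive (axiom T): no — w0 is not related to itself.
Transitive (axiom 4): no — w0 R w2 and w2 R w1, but not w0 R w1.
Euclidean (axiom 5): no — w0 R w2 and w0 R w4, but not w2 R w4.
So F validates K; T would additionally require R to be reflexive. The strongest is K.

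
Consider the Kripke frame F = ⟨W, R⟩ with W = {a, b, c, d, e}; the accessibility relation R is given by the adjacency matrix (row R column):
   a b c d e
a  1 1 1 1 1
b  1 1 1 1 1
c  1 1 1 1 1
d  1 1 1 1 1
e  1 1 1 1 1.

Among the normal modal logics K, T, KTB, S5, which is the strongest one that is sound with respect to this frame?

Reflexive (axiom T): yes — every world is R-related to itself.
Symmetric (axiom B): yes — every pair in R has its reverse in R.
Euclidean (axiom 5): yes — any two successors of a common world are R-related.
So F validates K, T, KTB, S5. The strongest is S5.

S5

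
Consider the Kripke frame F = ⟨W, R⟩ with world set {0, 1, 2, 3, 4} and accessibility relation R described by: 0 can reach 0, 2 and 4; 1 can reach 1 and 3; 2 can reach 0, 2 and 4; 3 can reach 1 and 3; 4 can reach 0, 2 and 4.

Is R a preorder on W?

Reflexive: yes — every world is R-related to itself.
Transitive: yes — every two-step R-path is closed by a direct edge.
So R is a preorder.

Yes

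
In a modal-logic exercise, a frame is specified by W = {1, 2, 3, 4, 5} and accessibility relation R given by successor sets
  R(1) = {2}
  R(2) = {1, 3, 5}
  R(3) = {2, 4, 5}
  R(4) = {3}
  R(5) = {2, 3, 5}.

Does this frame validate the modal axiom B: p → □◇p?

Yes

The schema B characterises exactly the symmetric frames.
Symmetric: yes — every pair in R has its reverse in R.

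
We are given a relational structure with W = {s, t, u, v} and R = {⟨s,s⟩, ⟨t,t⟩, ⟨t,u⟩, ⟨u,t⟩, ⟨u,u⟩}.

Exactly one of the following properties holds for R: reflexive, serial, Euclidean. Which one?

Reflexive: no — v is not related to itself.
Serial: no — v has no R-successor.
Euclidean: yes — any two successors of a common world are R-related.
Only Euclidean holds.

Euclidean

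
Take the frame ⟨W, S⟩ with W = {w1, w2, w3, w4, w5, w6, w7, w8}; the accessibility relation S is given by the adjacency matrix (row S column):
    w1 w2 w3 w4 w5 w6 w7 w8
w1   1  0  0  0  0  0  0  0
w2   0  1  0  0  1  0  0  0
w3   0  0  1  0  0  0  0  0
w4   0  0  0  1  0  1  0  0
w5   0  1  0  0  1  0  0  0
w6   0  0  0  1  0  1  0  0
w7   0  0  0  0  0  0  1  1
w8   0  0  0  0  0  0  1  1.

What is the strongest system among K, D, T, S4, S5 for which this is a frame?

Serial (axiom D): yes — every world has a successor (e.g. w1 S w1).
Reflexive (axiom T): yes — every world is S-related to itself.
Transitive (axiom 4): yes — every two-step S-path is closed by a direct edge.
Euclidean (axiom 5): yes — any two successors of a common world are S-related.
So F validates K, D, T, S4, S5. The strongest is S5.

S5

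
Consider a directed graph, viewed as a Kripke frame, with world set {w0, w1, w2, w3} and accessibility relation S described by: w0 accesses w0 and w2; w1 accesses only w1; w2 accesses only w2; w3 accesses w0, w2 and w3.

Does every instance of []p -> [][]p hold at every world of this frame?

Yes

Axiom 4 corresponds to the accessibility relation being transitive.
Transitive: yes — every two-step S-path is closed by a direct edge.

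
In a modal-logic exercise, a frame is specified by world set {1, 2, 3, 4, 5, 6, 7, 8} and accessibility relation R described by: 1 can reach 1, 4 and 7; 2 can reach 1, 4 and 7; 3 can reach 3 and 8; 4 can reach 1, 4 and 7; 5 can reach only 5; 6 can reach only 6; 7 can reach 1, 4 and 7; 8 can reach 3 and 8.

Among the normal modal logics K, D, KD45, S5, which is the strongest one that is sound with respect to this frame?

KD45

Serial (axiom D): yes — every world has a successor (e.g. 1 R 1).
Euclidean (axiom 5): yes — any two successors of a common world are R-related.
Transitive (axiom 4): yes — every two-step R-path is closed by a direct edge.
Reflexive (axiom T): no — 2 is not related to itself.
So F validates K, D, KD45; S5 would additionally require R to be reflexive. The strongest is KD45.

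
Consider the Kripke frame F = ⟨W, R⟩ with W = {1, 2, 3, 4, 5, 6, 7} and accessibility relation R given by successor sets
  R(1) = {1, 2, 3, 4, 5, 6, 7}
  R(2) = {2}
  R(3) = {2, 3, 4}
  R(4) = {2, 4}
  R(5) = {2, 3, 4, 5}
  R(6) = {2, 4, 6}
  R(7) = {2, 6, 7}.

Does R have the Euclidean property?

No

Euclidean: no — 1 R 2 and 1 R 3, but not 2 R 3.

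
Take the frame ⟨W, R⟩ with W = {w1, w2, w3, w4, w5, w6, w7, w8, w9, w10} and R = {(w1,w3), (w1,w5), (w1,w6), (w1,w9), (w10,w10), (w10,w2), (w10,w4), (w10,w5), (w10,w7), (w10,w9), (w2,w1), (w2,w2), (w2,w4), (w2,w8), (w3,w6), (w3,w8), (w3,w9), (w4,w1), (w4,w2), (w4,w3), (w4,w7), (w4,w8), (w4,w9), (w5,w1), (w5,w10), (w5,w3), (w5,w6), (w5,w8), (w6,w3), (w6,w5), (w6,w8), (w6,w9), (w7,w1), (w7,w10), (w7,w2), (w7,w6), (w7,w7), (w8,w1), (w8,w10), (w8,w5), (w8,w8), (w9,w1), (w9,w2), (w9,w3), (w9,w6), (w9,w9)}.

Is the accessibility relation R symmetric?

Symmetric: no — w1 R w3 but not w3 R w1.

No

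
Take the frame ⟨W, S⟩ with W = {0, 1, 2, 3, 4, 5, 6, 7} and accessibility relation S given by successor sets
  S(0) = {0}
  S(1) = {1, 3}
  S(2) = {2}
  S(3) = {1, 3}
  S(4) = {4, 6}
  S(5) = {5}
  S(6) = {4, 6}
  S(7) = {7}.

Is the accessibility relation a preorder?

Yes

Reflexive: yes — every world is S-related to itself.
Transitive: yes — every two-step S-path is closed by a direct edge.
So S is a preorder.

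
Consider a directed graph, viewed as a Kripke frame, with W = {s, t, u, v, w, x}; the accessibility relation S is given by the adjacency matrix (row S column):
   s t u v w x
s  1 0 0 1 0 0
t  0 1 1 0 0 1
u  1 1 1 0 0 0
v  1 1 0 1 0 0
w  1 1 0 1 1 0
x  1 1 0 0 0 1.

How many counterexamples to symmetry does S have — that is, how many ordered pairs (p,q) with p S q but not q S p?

Enumerating: (u,s), (v,t), (w,s), (w,t), (w,v), (x,s).

6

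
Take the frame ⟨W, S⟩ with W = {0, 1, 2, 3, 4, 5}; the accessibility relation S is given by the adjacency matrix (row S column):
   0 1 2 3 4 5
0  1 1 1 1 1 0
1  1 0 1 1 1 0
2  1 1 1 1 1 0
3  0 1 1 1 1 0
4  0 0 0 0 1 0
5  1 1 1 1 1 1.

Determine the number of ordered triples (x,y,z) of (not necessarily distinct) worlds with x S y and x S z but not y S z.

Enumerating: (0,1,1), (0,3,0), (0,4,0), (0,4,1), (0,4,2), (0,4,3), (1,3,0), (1,4,0), (1,4,2), (1,4,3), (2,1,1), (2,3,0), … and 19 more.
Total: 31.

31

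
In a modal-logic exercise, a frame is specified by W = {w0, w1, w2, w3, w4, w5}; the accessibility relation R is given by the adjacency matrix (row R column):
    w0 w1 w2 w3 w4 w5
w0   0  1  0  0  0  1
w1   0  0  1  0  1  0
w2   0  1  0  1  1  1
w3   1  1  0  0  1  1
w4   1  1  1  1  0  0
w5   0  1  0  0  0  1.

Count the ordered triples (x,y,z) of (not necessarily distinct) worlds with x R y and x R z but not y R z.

33

Enumerating: (w0,w1,w1), (w0,w1,w5), (w1,w2,w2), (w1,w4,w4), (w2,w1,w1), (w2,w1,w3), (w2,w1,w5), (w2,w3,w3), (w2,w4,w4), (w2,w4,w5), (w2,w5,w3), (w2,w5,w4), … and 21 more.
Total: 33.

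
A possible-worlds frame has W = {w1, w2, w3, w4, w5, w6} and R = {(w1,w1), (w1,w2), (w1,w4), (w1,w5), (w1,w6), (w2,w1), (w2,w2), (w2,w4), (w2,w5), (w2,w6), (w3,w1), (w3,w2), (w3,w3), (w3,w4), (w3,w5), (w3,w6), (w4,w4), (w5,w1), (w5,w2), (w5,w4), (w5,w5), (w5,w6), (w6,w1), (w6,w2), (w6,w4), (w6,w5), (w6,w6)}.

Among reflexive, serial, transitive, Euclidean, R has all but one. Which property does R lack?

Reflexive: yes — every world is R-related to itself.
Serial: yes — every world has a successor (e.g. w1 R w1).
Transitive: yes — every two-step R-path is closed by a direct edge.
Euclidean: no — w1 R w4 and w1 R w2, but not w4 R w2.
Only Euclidean fails.

Euclidean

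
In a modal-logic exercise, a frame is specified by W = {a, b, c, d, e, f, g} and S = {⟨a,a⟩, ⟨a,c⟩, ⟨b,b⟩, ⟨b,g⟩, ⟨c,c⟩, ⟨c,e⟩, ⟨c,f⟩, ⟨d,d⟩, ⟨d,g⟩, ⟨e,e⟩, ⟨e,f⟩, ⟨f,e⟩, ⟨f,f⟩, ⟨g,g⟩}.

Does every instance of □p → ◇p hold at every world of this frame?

The schema D characterises exactly the serial frames.
Serial: yes — every world has a successor (e.g. a S a).

Yes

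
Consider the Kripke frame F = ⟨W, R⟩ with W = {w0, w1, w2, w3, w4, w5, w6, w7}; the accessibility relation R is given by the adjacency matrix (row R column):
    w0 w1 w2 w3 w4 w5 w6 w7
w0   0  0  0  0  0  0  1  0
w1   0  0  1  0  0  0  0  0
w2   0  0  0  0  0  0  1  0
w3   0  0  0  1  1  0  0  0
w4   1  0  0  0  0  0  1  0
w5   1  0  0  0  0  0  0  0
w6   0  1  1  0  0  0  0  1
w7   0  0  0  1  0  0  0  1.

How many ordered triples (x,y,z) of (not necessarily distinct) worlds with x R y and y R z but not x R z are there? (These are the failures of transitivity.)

16

Enumerating: (w0,w6,w1), (w0,w6,w2), (w0,w6,w7), (w1,w2,w6), (w2,w6,w1), (w2,w6,w2), (w2,w6,w7), (w3,w4,w0), (w3,w4,w6), (w4,w6,w1), (w4,w6,w2), (w4,w6,w7), (w5,w0,w6), (w6,w2,w6), (w6,w7,w3), (w7,w3,w4).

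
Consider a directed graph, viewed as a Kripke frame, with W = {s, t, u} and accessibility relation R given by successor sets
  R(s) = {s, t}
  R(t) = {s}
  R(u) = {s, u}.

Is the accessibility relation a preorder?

Reflexive: no — t is not related to itself.
Transitive: no — u R s and s R t, but not u R t.
So R is not a preorder.

No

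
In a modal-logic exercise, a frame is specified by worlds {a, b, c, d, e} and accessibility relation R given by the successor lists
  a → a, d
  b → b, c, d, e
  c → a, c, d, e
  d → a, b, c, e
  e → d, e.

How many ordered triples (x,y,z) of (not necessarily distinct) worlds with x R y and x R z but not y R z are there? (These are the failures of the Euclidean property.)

Enumerating: (a,d,d), (b,c,b), (b,d,d), (b,e,b), (b,e,c), (c,a,c), (c,a,e), (c,d,d), (c,e,a), (c,e,c), (d,a,b), (d,a,c), … and 7 more.
Total: 19.

19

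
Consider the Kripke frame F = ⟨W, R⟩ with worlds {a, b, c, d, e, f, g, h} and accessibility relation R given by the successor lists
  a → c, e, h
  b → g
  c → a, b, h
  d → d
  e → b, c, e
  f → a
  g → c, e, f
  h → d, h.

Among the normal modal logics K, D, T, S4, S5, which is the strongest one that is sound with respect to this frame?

Serial (axiom D): yes — every world has a successor (e.g. a R c).
Reflexive (axiom T): no — a is not related to itself.
Transitive (axiom 4): no — a R c and c R b, but not a R b.
Euclidean (axiom 5): no — a R c and a R e, but not c R e.
So F validates K, D; T would additionally require R to be reflexive. The strongest is D.

D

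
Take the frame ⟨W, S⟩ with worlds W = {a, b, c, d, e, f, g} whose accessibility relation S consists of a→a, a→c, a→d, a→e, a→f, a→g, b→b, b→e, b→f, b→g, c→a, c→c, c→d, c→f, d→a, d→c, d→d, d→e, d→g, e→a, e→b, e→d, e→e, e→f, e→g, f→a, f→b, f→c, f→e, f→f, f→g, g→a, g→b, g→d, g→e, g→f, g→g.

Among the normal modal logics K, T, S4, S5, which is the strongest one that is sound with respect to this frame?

T

Reflexive (axiom T): yes — every world is S-related to itself.
Transitive (axiom 4): no — a S e and e S b, but not a S b.
Euclidean (axiom 5): no — a S c and a S e, but not c S e.
So F validates K, T; S4 would additionally require S to be transitive. The strongest is T.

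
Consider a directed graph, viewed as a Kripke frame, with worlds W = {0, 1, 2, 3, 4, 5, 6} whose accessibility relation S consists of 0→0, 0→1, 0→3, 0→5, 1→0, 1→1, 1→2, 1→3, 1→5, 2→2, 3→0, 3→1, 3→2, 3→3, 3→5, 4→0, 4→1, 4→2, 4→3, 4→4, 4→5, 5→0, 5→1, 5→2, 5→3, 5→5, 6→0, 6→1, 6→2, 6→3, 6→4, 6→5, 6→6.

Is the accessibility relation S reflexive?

Yes

Reflexive: yes — every world is S-related to itself.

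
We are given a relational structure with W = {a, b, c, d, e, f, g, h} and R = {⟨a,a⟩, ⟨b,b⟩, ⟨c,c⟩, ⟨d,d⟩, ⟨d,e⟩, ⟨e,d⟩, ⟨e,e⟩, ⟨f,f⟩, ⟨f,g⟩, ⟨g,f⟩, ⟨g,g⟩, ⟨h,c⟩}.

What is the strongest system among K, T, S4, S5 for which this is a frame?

K

Reflexive (axiom T): no — h is not related to itself.
Transitive (axiom 4): yes — every two-step R-path is closed by a direct edge.
Euclidean (axiom 5): yes — any two successors of a common world are R-related.
So F validates K; T would additionally require R to be reflexive. The strongest is K.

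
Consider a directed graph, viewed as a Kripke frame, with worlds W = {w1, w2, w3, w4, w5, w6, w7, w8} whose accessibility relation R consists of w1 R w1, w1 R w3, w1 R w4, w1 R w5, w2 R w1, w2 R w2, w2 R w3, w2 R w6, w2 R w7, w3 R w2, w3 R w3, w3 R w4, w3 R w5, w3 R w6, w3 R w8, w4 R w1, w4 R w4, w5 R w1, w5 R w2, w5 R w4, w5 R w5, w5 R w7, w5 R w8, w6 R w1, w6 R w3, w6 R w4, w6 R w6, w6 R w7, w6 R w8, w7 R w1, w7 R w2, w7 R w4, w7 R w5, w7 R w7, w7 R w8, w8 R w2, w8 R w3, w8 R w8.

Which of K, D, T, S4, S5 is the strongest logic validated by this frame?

T

Serial (axiom D): yes — every world has a successor (e.g. w1 R w1).
Reflexive (axiom T): yes — every world is R-related to itself.
Transitive (axiom 4): no — w1 R w3 and w3 R w2, but not w1 R w2.
Euclidean (axiom 5): no — w1 R w4 and w1 R w3, but not w4 R w3.
So F validates K, D, T; S4 would additionally require R to be transitive. The strongest is T.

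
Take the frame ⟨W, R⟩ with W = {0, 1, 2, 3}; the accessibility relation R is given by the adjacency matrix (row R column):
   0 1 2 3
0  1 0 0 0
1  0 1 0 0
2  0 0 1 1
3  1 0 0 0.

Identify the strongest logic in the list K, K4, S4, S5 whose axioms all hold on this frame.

Transitive (axiom 4): no — 2 R 3 and 3 R 0, but not 2 R 0.
Reflexive (axiom T): no — 3 is not related to itself.
Euclidean (axiom 5): no — 2 R 3 and 2 R 2, but not 3 R 2.
So F validates K; K4 would additionally require R to be transitive. The strongest is K.

K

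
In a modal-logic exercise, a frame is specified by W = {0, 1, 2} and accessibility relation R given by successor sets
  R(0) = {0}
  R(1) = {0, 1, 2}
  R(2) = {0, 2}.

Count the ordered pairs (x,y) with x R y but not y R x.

3

Enumerating: (1,0), (1,2), (2,0).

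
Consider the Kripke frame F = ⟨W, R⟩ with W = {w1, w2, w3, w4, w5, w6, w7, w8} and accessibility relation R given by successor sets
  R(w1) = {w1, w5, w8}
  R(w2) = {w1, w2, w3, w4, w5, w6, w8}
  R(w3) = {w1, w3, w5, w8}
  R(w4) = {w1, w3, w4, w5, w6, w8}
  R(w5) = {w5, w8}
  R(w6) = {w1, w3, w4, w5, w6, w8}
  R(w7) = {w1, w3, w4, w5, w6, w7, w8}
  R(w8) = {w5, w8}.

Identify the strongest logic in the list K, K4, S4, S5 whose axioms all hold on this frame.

Transitive (axiom 4): yes — every two-step R-path is closed by a direct edge.
Reflexive (axiom T): yes — every world is R-related to itself.
Euclidean (axiom 5): no — w2 R w1 and w2 R w3, but not w1 R w3.
So F validates K, K4, S4; S5 would additionally require R to be Euclidean. The strongest is S4.

S4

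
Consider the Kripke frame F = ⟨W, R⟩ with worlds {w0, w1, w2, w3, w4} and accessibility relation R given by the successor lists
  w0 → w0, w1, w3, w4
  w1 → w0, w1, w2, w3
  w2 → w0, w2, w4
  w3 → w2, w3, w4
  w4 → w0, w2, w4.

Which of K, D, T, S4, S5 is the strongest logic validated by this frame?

T

Serial (axiom D): yes — every world has a successor (e.g. w0 R w0).
Reflexive (axiom T): yes — every world is R-related to itself.
Transitive (axiom 4): no — w0 R w1 and w1 R w2, but not w0 R w2.
Euclidean (axiom 5): no — w0 R w1 and w0 R w4, but not w1 R w4.
So F validates K, D, T; S4 would additionally require R to be transitive. The strongest is T.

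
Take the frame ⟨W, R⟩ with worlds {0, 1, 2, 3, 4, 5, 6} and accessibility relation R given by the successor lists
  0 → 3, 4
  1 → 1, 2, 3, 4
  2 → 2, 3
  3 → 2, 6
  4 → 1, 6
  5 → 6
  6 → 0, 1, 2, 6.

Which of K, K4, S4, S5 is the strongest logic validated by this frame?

Transitive (axiom 4): no — 0 R 3 and 3 R 2, but not 0 R 2.
Reflexive (axiom T): no — 0 is not related to itself.
Euclidean (axiom 5): no — 0 R 3 and 0 R 4, but not 3 R 4.
So F validates K; K4 would additionally require R to be transitive. The strongest is K.

K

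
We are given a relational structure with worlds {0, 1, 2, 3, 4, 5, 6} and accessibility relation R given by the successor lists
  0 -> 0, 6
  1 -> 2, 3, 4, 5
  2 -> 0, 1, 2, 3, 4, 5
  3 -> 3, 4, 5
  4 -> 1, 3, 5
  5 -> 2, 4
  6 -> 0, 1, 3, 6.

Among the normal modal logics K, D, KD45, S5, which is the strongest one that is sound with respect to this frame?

Serial (axiom D): yes — every world has a successor (e.g. 0 R 0).
Euclidean (axiom 5): no — 1 R 3 and 1 R 2, but not 3 R 2.
Transitive (axiom 4): no — 0 R 6 and 6 R 1, but not 0 R 1.
Reflexive (axiom T): no — 1 is not related to itself.
So F validates K, D; KD45 would additionally require R to be Euclidean and transitive. The strongest is D.

D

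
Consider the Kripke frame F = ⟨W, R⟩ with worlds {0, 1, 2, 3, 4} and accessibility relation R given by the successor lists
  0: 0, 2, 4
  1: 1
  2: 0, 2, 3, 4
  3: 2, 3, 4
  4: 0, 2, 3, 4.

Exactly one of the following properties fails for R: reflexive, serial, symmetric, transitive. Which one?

transitive

Reflexive: yes — every world is R-related to itself.
Serial: yes — every world has a successor (e.g. 0 R 0).
Symmetric: yes — every pair in R has its reverse in R.
Transitive: no — 0 R 2 and 2 R 3, but not 0 R 3.
Only transitive fails.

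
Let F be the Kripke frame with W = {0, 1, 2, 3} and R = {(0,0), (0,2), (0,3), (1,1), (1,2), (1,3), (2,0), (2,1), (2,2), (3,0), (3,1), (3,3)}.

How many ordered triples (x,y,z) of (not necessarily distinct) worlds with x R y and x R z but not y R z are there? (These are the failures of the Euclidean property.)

Enumerating: (0,2,3), (0,3,2), (1,2,3), (1,3,2), (2,0,1), (2,1,0), (3,0,1), (3,1,0).

8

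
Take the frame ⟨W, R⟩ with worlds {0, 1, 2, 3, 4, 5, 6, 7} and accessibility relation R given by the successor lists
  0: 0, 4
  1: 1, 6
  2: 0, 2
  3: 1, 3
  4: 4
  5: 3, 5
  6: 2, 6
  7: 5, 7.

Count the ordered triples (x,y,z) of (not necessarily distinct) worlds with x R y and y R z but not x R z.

Enumerating: (1,6,2), (2,0,4), (3,1,6), (5,3,1), (6,2,0), (7,5,3).

6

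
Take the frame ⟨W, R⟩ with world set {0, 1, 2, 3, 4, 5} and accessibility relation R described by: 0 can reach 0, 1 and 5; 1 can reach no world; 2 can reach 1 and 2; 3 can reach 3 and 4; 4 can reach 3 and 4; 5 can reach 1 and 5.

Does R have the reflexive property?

No

Reflexive: no — 1 is not related to itself.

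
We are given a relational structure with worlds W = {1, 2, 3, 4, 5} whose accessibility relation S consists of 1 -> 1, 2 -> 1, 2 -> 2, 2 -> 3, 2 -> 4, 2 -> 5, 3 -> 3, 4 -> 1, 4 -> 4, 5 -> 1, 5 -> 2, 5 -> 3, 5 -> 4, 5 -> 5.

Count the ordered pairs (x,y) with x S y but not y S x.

7

Enumerating: (2,1), (2,3), (2,4), (4,1), (5,1), (5,3), (5,4).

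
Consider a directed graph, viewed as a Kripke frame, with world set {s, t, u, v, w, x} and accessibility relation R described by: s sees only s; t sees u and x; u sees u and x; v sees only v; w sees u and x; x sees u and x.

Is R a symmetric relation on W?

Symmetric: no — t R u but not u R t.

No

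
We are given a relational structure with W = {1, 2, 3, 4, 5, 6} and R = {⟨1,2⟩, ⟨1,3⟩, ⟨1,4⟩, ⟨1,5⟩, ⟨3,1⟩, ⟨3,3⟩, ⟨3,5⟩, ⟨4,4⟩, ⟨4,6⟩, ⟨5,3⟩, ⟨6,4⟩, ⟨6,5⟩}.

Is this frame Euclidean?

No

Euclidean: no — 1 R 2 and 1 R 3, but not 2 R 3.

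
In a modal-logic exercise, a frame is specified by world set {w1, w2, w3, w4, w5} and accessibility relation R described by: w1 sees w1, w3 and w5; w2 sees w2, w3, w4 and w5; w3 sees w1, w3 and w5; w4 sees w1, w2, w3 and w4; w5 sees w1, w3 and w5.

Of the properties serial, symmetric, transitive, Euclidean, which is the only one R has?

Serial: yes — every world has a successor (e.g. w1 R w1).
Symmetric: no — w2 R w3 but not w3 R w2.
Transitive: no — w2 R w3 and w3 R w1, but not w2 R w1.
Euclidean: no — w2 R w3 and w2 R w4, but not w3 R w4.
Only serial holds.

serial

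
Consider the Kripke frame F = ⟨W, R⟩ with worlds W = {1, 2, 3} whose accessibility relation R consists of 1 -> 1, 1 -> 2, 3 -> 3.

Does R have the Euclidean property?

No

Euclidean: no — 1 R 2 and 1 R 1, but not 2 R 1.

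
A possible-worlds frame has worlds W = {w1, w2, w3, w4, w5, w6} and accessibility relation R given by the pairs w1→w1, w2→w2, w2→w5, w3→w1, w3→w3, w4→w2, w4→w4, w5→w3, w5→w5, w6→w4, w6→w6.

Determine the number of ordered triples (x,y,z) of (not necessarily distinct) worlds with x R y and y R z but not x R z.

4

Enumerating: (w2,w5,w3), (w4,w2,w5), (w5,w3,w1), (w6,w4,w2).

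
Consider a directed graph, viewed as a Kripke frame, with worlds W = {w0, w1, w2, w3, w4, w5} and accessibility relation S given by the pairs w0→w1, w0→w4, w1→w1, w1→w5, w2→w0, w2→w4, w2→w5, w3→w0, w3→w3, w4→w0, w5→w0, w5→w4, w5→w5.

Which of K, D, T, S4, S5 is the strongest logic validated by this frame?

D

Serial (axiom D): yes — every world has a successor (e.g. w0 S w1).
Reflexive (axiom T): no — w0 is not related to itself.
Transitive (axiom 4): no — w0 S w1 and w1 S w5, but not w0 S w5.
Euclidean (axiom 5): no — w0 S w1 and w0 S w4, but not w1 S w4.
So F validates K, D; T would additionally require S to be reflexive. The strongest is D.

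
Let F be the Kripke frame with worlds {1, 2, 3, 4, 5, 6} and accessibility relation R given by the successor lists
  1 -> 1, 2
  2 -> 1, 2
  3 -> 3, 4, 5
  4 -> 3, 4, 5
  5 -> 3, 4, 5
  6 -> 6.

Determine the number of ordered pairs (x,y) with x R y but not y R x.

0

R is symmetric; there are no such tuples.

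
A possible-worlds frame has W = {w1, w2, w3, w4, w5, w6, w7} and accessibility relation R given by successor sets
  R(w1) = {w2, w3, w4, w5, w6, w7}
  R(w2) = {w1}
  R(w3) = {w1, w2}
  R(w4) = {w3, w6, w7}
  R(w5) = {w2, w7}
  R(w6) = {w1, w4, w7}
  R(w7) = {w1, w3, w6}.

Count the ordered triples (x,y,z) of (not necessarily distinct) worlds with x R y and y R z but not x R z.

Enumerating: (w1,w2,w1), (w1,w3,w1), (w1,w6,w1), (w1,w7,w1), (w2,w1,w2), (w2,w1,w3), (w2,w1,w4), (w2,w1,w5), (w2,w1,w6), (w2,w1,w7), (w3,w1,w3), (w3,w1,w4), … and 27 more.
Total: 39.

39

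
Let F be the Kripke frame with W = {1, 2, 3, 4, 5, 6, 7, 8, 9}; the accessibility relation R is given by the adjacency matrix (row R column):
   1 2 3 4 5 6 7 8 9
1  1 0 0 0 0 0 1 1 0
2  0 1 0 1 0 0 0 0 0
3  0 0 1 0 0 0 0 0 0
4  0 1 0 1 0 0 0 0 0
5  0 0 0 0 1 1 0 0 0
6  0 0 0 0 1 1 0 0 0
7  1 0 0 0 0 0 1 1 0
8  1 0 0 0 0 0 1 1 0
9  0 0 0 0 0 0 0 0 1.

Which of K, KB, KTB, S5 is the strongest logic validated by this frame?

S5

Symmetric (axiom B): yes — every pair in R has its reverse in R.
Reflexive (axiom T): yes — every world is R-related to itself.
Euclidean (axiom 5): yes — any two successors of a common world are R-related.
So F validates K, KB, KTB, S5. The strongest is S5.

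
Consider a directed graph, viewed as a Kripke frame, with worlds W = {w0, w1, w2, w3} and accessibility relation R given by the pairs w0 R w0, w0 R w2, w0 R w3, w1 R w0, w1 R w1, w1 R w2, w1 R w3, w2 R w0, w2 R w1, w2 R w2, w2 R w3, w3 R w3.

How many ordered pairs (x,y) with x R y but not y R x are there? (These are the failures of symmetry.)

Enumerating: (w0,w3), (w1,w0), (w1,w3), (w2,w3).

4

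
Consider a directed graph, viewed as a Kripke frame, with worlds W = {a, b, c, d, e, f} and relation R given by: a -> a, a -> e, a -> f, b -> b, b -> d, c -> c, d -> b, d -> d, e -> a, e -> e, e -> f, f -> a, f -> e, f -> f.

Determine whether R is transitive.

Transitive: yes — every two-step R-path is closed by a direct edge.

Yes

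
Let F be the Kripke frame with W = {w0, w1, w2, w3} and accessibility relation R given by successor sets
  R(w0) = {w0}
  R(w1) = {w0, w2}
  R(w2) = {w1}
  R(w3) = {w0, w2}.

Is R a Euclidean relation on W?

Euclidean: no — w1 R w0 and w1 R w2, but not w0 R w2.

No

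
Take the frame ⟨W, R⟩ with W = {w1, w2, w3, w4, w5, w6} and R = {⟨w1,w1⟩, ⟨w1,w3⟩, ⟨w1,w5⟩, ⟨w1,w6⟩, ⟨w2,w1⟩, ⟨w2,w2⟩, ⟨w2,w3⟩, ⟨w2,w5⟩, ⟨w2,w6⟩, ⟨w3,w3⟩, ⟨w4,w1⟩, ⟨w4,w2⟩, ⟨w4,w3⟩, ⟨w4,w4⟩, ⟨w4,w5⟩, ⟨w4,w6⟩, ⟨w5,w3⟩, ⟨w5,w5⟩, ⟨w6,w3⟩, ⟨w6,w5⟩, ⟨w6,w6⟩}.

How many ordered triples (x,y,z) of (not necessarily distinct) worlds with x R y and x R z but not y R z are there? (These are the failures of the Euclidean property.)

Enumerating: (w1,w3,w1), (w1,w3,w5), (w1,w3,w6), (w1,w5,w1), (w1,w5,w6), (w1,w6,w1), (w2,w1,w2), (w2,w3,w1), (w2,w3,w2), (w2,w3,w5), (w2,w3,w6), (w2,w5,w1), … and 23 more.
Total: 35.

35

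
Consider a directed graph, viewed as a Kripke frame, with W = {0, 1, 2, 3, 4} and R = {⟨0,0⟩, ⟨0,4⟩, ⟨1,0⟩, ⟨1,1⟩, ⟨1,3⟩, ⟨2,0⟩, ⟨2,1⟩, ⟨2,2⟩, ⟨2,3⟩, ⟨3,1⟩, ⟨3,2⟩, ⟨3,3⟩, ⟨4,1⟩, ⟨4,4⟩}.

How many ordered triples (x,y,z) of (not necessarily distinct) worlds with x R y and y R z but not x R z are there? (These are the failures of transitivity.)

Enumerating: (0,4,1), (1,0,4), (1,3,2), (2,0,4), (3,1,0), (3,2,0), (4,1,0), (4,1,3).

8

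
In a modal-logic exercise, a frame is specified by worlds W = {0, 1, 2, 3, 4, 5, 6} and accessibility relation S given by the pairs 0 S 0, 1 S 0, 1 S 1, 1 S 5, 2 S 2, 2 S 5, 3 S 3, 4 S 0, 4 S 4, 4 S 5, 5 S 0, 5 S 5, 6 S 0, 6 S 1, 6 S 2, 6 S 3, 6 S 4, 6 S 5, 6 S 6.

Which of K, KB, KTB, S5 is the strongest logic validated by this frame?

K

Symmetric (axiom B): no — 1 S 0 but not 0 S 1.
Reflexive (axiom T): yes — every world is S-related to itself.
Euclidean (axiom 5): no — 1 S 0 and 1 S 5, but not 0 S 5.
So F validates K; KB would additionally require S to be symmetric. The strongest is K.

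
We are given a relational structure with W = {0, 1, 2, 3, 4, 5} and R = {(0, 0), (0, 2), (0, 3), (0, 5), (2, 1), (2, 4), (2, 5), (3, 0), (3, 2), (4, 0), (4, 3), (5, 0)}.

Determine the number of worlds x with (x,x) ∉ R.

5

Enumerating: 1, 2, 3, 4, 5.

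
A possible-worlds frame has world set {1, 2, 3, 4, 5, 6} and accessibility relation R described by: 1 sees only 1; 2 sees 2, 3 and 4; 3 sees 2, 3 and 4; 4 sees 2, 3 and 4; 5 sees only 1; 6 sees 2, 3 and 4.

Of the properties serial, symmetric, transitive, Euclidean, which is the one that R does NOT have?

Serial: yes — every world has a successor (e.g. 1 R 1).
Symmetric: no — 5 R 1 but not 1 R 5.
Transitive: yes — every two-step R-path is closed by a direct edge.
Euclidean: yes — any two successors of a common world are R-related.
Only symmetric fails.

symmetric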